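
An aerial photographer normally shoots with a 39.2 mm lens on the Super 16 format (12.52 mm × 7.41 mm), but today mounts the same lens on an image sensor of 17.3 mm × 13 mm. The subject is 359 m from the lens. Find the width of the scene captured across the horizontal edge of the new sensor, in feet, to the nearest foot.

520 ft

The focal length stays 39.2 mm; the relevant sensor dimension is now w = 17.3 mm. Object distance dₒ = 359 m = 359000 mm.
Thin-lens field width W = w·(dₒ − f)/f = 17.3 × (359000 − 39.2)/39.2 ≈ 158418.924 mm = 158418.924/304.8 ft = 519.747 ft.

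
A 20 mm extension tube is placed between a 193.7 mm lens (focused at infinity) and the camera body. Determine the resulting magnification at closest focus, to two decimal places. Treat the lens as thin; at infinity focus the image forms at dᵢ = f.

0.10×

The tube moves the image plane from f to f + e, so dᵢ = 193.7 + 20 = 213.7 mm. Focus is achieved when 1/f = 1/dₒ + 1/dᵢ, giving dₒ = 1/(1/f − 1/(f+e)).
Magnification m = dᵢ/dₒ = (f+e)·(1/f − 1/(f+e)) = e/f = 20/193.7 ≈ 0.1033.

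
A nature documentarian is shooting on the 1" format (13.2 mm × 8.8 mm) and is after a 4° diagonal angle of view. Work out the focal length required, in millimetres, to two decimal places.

Sensor diagonal = √(13.2² + 8.8²) = √251.6800 ≈ 15.8644 mm.
From α = 2·arctan(d/2f) we get f = d / (2·tan(α/2)).
With d = 15.8644 mm and α/2 = 2°, tan(α/2) ≈ 0.03492, so f ≈ 15.8644 / 0.06984 ≈ 227.1489 mm.

227.15 mm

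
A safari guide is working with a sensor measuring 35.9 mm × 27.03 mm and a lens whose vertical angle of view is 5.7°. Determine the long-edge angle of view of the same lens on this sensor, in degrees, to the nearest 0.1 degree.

7.6°

From the vertical AOV: f = 27.03 / (2·tan(2.85°)) = 27.03 / 0.09957 ≈ 271.4785 mm.
Long-edge AOV = 2·arctan(35.9 / (2 × 271.4785)) = 2·arctan(0.06612) ≈ 7.5657°.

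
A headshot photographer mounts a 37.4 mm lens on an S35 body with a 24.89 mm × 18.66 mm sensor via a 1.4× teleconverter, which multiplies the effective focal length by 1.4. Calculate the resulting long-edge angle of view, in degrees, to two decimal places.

Effective focal length f = 37.4 × 1.4 = 52.36 mm.
α = 2·arctan(24.89 / (2 × 52.36)) = 2·arctan(0.23768) ≈ 26.7401°.

26.74°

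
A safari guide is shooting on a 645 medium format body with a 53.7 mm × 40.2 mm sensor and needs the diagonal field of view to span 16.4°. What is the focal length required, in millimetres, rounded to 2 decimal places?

232.75 mm

Sensor diagonal = √(53.7² + 40.2²) = √4499.7300 ≈ 67.0800 mm.
From α = 2·arctan(d/2f) we get f = d / (2·tan(α/2)).
With d = 67.0800 mm and α/2 = 8.2°, tan(α/2) ≈ 0.14410, so f ≈ 67.0800 / 0.28820 ≈ 232.7516 mm.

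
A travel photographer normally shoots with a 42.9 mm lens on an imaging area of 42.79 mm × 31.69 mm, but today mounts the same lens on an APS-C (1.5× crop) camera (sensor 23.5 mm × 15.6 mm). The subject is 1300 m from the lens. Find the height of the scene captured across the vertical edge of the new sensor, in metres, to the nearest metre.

The focal length stays 42.9 mm; the relevant sensor dimension is now h = 15.6 mm. Object distance dₒ = 1300 m = 1.3e+06 mm.
Thin-lens field height W = h·(dₒ − f)/f = 15.6 × (1.3e+06 − 42.9)/42.9 ≈ 472711.673 mm = 472.712 m.

473 m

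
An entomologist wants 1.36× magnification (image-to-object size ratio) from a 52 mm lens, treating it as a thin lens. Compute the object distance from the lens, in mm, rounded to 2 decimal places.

90.24 mm

With m = dᵢ/dₒ and 1/f = 1/dₒ + 1/dᵢ, substituting dᵢ = m·dₒ gives 1/f = (1 + 1/m)/dₒ, hence dₒ = f·(1 + 1/m).
dₒ = 52 × (1 + 1/1.36) = 52 × 1.73529 ≈ 90.235 mm.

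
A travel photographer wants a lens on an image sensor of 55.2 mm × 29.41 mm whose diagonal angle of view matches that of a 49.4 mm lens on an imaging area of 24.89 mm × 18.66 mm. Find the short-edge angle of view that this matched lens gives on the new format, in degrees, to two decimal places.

16.84°

Sensor diagonal = √(24.89² + 18.66²) = √967.7077 ≈ 31.1080 mm.
Sensor diagonal = √(55.2² + 29.41²) = √3911.9881 ≈ 62.5459 mm.
Equal diagonal AOV ⇒ f₂ = f₁ · 62.5459/31.1080 = 49.4 × 2.01060 ≈ 99.3239 mm.
Short-edge AOV on the new format = 2·arctan(29.41 / (2 × 99.3239)) = 2·arctan(0.14805) ≈ 16.8430°.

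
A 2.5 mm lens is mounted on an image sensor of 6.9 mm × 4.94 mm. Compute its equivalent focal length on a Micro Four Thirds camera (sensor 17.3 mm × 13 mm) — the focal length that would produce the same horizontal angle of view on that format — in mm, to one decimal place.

Equal angle of view means equal width/f ratio, so f₂ = f₁ · (width₂/width₁) = 2.5 × 17.3/6.9.
f₂ = 2.5 × 2.50725 ≈ 6.268 mm.

6.3 mm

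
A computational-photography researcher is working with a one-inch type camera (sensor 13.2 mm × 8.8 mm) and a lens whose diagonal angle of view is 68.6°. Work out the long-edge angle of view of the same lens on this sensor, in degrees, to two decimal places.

Sensor diagonal = √(13.2² + 8.8²) = √251.6800 ≈ 15.8644 mm.
From the diagonal AOV: f = 15.8644 / (2·tan(34.3°)) = 15.8644 / 1.36431 ≈ 11.6282 mm.
Long-edge AOV = 2·arctan(13.2 / (2 × 11.6282)) = 2·arctan(0.56759) ≈ 59.1573°.

59.16°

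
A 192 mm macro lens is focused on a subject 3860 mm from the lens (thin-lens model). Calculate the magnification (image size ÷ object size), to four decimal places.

Thin lens: 1/f = 1/dₒ + 1/dᵢ → 1/dᵢ = 1/192 − 1/3860 = 0.0049493 mm⁻¹, so dᵢ ≈ 202.0502 mm.
Magnification m = dᵢ/dₒ = 202.0502/3860 ≈ 0.05234.

0.0523×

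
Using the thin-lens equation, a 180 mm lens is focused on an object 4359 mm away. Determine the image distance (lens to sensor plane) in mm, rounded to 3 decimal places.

187.753 mm

1/dᵢ = 1/f − 1/dₒ = 1/180 − 1/4359 = 0.0053261 mm⁻¹.
dᵢ = 1/0.0053261 ≈ 187.7531 mm.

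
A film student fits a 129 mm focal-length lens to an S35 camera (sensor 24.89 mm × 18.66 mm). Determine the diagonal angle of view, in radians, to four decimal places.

0.2400 rad

Sensor diagonal = √(24.89² + 18.66²) = √967.7077 ≈ 31.1080 mm.
Angle of view α = 2·arctan(d/2f) with d = 31.1080 mm and f = 129 mm.
d/2f = 0.12057; arctan(0.12057) ≈ 0.1200 rad, so α ≈ 0.2400 rad.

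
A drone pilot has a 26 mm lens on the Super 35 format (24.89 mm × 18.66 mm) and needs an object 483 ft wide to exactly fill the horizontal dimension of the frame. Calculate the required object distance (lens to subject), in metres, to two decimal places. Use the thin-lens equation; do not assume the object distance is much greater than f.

153.81 m

W: 483 ft × 304.8 mm/ft = 147218.40 mm.
Magnification m = w/W = dᵢ/dₒ; combined with 1/f = 1/dₒ + 1/dᵢ this gives dₒ = f·(1 + W/w).
dₒ = 26 mm × (1 + 147218/24.89) = 26 × 5915.7608 ≈ 153809.780 mm = 153.81 m.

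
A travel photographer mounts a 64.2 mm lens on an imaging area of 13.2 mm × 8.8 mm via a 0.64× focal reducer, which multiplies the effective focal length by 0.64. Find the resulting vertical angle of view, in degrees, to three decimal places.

Effective focal length f = 64.2 × 0.64 = 41.088 mm.
α = 2·arctan(8.8 / (2 × 41.088)) = 2·arctan(0.10709) ≈ 12.2247°.

12.225°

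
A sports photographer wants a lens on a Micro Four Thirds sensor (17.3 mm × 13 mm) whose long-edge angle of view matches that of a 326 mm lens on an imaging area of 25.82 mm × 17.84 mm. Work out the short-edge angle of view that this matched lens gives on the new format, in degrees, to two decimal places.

3.41°

Equal long-edge AOV ⇒ f₂ = f₁ · 17.3/25.82 = 326 × 0.67002 ≈ 218.4276 mm.
Short-edge AOV on the new format = 2·arctan(13 / (2 × 218.4276)) = 2·arctan(0.02976) ≈ 3.4090°.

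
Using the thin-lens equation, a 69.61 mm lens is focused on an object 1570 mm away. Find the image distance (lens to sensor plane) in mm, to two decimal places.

72.84 mm

1/dᵢ = 1/f − 1/dₒ = 1/69.61 − 1/1570 = 0.0137288 mm⁻¹.
dᵢ = 1/0.0137288 ≈ 72.8395 mm.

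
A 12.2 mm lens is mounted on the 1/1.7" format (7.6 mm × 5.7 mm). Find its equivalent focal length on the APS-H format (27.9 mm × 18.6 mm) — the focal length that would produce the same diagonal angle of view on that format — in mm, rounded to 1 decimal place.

43.1 mm

Sensor diagonal = √(7.6² + 5.7²) = √90.2500 ≈ 9.5000 mm.
Sensor diagonal = √(27.9² + 18.6²) = √1124.3700 ≈ 33.5316 mm.
Equal angle of view means equal diagonal/f ratio, so f₂ = f₁ · (diagonal₂/diagonal₁) = 12.2 × 33.5316/9.5000.
f₂ = 12.2 × 3.52964 ≈ 43.062 mm.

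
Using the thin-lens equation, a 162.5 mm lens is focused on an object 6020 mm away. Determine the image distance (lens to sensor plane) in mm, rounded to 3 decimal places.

167.008 mm

1/dᵢ = 1/f − 1/dₒ = 1/162.5 − 1/6020 = 0.0059877 mm⁻¹.
dᵢ = 1/0.0059877 ≈ 167.0081 mm.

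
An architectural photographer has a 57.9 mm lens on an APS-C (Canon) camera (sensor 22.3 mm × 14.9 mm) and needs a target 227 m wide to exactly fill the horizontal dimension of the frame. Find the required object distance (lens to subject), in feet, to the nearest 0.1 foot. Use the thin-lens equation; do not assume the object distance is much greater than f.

1933.9 ft

W: 227 m = 227000 mm.
Magnification m = w/W = dᵢ/dₒ; combined with 1/f = 1/dₒ + 1/dᵢ this gives dₒ = f·(1 + W/w).
dₒ = 57.9 mm × (1 + 227000/22.3) = 57.9 × 10180.3722 ≈ 589443.550 mm = 589443.550/304.8 ft = 1933.87 ft.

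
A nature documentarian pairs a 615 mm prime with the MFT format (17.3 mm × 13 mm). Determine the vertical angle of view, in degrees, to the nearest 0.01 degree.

Angle of view α = 2·arctan(h/2f) with h = 13 mm and f = 615 mm.
h/2f = 0.01057; arctan(0.01057) ≈ 0.6055°, so α ≈ 1.2111°.

1.21°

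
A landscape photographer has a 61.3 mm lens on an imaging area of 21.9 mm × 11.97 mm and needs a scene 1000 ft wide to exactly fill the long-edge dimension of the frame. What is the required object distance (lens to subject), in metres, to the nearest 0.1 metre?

853.2 m

W: 1000 ft × 304.8 mm/ft = 304799.99 mm.
Magnification m = w/W = dᵢ/dₒ; combined with 1/f = 1/dₒ + 1/dᵢ this gives dₒ = f·(1 + W/w).
dₒ = 61.3 mm × (1 + 304800/21.9) = 61.3 × 13918.8078 ≈ 853222.917 mm = 853.223 m.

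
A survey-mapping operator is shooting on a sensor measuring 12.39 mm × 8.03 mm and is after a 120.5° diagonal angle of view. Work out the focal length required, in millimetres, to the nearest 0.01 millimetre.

Sensor diagonal = √(12.39² + 8.03²) = √217.9930 ≈ 14.7646 mm.
From α = 2·arctan(d/2f) we get f = d / (2·tan(α/2)).
With d = 14.7646 mm and α/2 = 60.25°, tan(α/2) ≈ 1.74964, so f ≈ 14.7646 / 3.49927 ≈ 4.2193 mm.

4.22 mm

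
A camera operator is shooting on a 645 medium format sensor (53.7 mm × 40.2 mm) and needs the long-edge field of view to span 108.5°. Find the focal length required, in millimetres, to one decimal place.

From α = 2·arctan(w/2f) we get f = w / (2·tan(α/2)).
With w = 53.7 mm and α/2 = 54.25°, tan(α/2) ≈ 1.38909, so f ≈ 53.7 / 2.77818 ≈ 19.3292 mm.

19.3 mm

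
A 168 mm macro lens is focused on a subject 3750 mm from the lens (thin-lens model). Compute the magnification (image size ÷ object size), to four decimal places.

0.0469×

Thin lens: 1/f = 1/dₒ + 1/dᵢ → 1/dᵢ = 1/168 − 1/3750 = 0.0056857 mm⁻¹, so dᵢ ≈ 175.8794 mm.
Magnification m = dᵢ/dₒ = 175.8794/3750 ≈ 0.04690.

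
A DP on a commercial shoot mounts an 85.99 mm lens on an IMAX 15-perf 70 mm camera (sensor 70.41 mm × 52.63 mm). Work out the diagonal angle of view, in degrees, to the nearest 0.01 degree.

Sensor diagonal = √(70.41² + 52.63²) = √7727.4850 ≈ 87.9061 mm.
Angle of view α = 2·arctan(d/2f) with d = 87.9061 mm and f = 85.99 mm.
d/2f = 0.51114; arctan(0.51114) ≈ 27.0735°, so α ≈ 54.1469°.

54.15°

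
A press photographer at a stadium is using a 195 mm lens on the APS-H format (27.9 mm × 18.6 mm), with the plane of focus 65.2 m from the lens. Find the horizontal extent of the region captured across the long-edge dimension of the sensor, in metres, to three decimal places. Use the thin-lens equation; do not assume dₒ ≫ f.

9.301 m

dₒ: 65.2 m = 65200 mm.
Similar triangles through the lens centre give W/dₒ = w/dᵢ; with 1/f = 1/dₒ + 1/dᵢ this gives W = w·(dₒ − f)/f.
W = 27.9 mm × (65200 − 195) / 195 = 27.9 × 333.3590 ≈ 9300.715 mm = 9.30072 m.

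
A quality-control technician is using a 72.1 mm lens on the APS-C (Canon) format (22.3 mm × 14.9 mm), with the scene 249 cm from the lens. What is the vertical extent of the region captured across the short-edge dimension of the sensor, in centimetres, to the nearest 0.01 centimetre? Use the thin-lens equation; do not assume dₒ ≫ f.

dₒ: 249 cm = 2490 mm.
Similar triangles through the lens centre give W/dₒ = h/dᵢ; with 1/f = 1/dₒ + 1/dᵢ this gives W = h·(dₒ − f)/f.
W = 14.9 mm × (2490 − 72.1) / 72.1 = 14.9 × 33.5354 ≈ 499.677 mm = 49.9677 cm.

49.97 cm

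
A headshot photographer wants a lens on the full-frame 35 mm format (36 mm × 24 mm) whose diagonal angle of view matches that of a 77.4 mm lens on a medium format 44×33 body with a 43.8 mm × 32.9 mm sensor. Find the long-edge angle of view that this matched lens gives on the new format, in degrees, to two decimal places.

32.81°

Sensor diagonal = √(43.8² + 32.9²) = √3000.8500 ≈ 54.7800 mm.
Sensor diagonal = √(36² + 24²) = √1872.0000 ≈ 43.2666 mm.
Equal diagonal AOV ⇒ f₂ = f₁ · 43.2666/54.7800 = 77.4 × 0.78982 ≈ 61.1324 mm.
Long-edge AOV on the new format = 2·arctan(36 / (2 × 61.1324)) = 2·arctan(0.29444) ≈ 32.8134°.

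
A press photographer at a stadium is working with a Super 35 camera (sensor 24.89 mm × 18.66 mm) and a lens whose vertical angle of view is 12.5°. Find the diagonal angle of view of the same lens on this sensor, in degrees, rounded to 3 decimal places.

20.694°

From the vertical AOV: f = 18.66 / (2·tan(6.25°)) = 18.66 / 0.21904 ≈ 85.1916 mm.
Sensor diagonal = √(24.89² + 18.66²) = √967.7077 ≈ 31.1080 mm.
Diagonal AOV = 2·arctan(31.1080 / (2 × 85.1916)) = 2·arctan(0.18258) ≈ 20.6938°.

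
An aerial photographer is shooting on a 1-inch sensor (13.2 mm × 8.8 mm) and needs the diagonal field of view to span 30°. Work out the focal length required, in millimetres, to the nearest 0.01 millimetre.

29.60 mm

Sensor diagonal = √(13.2² + 8.8²) = √251.6800 ≈ 15.8644 mm.
From α = 2·arctan(d/2f) we get f = d / (2·tan(α/2)).
With d = 15.8644 mm and α/2 = 15°, tan(α/2) ≈ 0.26795, so f ≈ 15.8644 / 0.53590 ≈ 29.6034 mm.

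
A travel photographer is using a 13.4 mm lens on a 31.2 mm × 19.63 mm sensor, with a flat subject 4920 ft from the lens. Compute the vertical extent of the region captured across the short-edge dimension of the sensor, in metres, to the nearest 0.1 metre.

dₒ: 4920 ft × 304.8 mm/ft = 1499615.95 mm.
Similar triangles through the lens centre give W/dₒ = h/dᵢ; with 1/f = 1/dₒ + 1/dᵢ this gives W = h·(dₒ − f)/f.
W = 19.63 mm × (1.49962e+06 − 13.4) / 13.4 = 19.63 × 111910.6382 ≈ 2196805.828 mm = 2196.81 m.

2196.8 m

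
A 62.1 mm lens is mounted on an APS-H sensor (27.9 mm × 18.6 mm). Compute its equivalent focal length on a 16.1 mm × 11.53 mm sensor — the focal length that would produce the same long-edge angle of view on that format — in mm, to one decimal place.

Equal angle of view means equal width/f ratio, so f₂ = f₁ · (width₂/width₁) = 62.1 × 16.1/27.9.
f₂ = 62.1 × 0.57706 ≈ 35.835 mm.

35.8 mm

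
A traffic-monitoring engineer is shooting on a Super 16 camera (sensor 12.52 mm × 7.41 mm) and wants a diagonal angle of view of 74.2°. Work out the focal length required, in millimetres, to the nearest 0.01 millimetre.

9.62 mm

Sensor diagonal = √(12.52² + 7.41²) = √211.6585 ≈ 14.5485 mm.
From α = 2·arctan(d/2f) we get f = d / (2·tan(α/2)).
With d = 14.5485 mm and α/2 = 37.1°, tan(α/2) ≈ 0.75629, so f ≈ 14.5485 / 1.51259 ≈ 9.6183 mm.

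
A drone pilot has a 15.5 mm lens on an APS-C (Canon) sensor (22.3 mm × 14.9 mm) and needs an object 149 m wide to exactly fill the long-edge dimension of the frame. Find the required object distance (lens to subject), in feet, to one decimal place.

339.8 ft

W: 149 m = 149000 mm.
Magnification m = w/W = dᵢ/dₒ; combined with 1/f = 1/dₒ + 1/dᵢ this gives dₒ = f·(1 + W/w).
dₒ = 15.5 mm × (1 + 149000/22.3) = 15.5 × 6682.6143 ≈ 103580.522 mm = 103580.522/304.8 ft = 339.831 ft.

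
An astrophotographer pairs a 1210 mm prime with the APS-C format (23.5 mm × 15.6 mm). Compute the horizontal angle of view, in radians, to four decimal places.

Angle of view α = 2·arctan(w/2f) with w = 23.5 mm and f = 1210 mm.
w/2f = 0.00971; arctan(0.00971) ≈ 0.0097 rad, so α ≈ 0.0194 rad.

0.0194 rad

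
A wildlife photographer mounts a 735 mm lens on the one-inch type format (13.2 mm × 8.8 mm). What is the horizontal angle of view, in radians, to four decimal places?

Angle of view α = 2·arctan(w/2f) with w = 13.2 mm and f = 735 mm.
w/2f = 0.00898; arctan(0.00898) ≈ 0.0090 rad, so α ≈ 0.0180 rad.

0.0180 rad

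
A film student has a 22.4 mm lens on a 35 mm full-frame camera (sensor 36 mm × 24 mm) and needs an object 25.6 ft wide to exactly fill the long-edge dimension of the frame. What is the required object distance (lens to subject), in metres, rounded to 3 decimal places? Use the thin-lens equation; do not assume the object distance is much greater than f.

W: 25.6 ft × 304.8 mm/ft = 7802.88 mm.
Magnification m = w/W = dᵢ/dₒ; combined with 1/f = 1/dₒ + 1/dᵢ this gives dₒ = f·(1 + W/w).
dₒ = 22.4 mm × (1 + 7802.88/36) = 22.4 × 217.7467 ≈ 4877.525 mm = 4.87753 m.

4.878 m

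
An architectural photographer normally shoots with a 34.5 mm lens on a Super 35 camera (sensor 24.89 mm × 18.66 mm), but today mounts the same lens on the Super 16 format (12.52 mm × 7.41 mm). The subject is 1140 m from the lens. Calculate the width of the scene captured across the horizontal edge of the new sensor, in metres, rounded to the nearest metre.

The focal length stays 34.5 mm; the relevant sensor dimension is now w = 12.52 mm. Object distance dₒ = 1140 m = 1.14e+06 mm.
Thin-lens field width W = w·(dₒ − f)/f = 12.52 × (1.14e+06 − 34.5)/34.5 ≈ 413691.828 mm = 413.692 m.

414 m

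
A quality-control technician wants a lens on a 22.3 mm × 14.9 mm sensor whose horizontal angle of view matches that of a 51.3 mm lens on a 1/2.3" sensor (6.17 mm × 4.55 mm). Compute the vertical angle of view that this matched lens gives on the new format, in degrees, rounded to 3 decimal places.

4.602°

Equal horizontal AOV ⇒ f₂ = f₁ · 22.3/6.17 = 51.3 × 3.61426 ≈ 185.4117 mm.
Vertical AOV on the new format = 2·arctan(14.9 / (2 × 185.4117)) = 2·arctan(0.04018) ≈ 4.6019°.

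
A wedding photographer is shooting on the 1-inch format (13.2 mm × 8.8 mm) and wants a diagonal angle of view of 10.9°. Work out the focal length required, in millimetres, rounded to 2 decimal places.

Sensor diagonal = √(13.2² + 8.8²) = √251.6800 ≈ 15.8644 mm.
From α = 2·arctan(d/2f) we get f = d / (2·tan(α/2)).
With d = 15.8644 mm and α/2 = 5.45°, tan(α/2) ≈ 0.09541, so f ≈ 15.8644 / 0.19082 ≈ 83.1396 mm.

83.14 mm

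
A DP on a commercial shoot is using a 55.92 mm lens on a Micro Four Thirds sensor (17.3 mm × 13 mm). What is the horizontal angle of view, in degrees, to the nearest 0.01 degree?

Angle of view α = 2·arctan(w/2f) with w = 17.3 mm and f = 55.92 mm.
w/2f = 0.15469; arctan(0.15469) ≈ 8.7931°, so α ≈ 17.5862°.

17.59°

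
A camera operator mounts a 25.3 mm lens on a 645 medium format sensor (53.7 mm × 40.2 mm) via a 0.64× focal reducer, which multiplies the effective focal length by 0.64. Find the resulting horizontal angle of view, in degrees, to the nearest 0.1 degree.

117.8°

Effective focal length f = 25.3 × 0.64 = 16.192 mm.
α = 2·arctan(53.7 / (2 × 16.192)) = 2·arctan(1.65823) ≈ 117.8155°.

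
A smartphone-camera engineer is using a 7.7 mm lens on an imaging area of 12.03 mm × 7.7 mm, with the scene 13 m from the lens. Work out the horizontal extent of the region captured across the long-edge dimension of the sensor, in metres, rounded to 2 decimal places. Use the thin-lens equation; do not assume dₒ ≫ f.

dₒ: 13 m = 13000 mm.
Similar triangles through the lens centre give W/dₒ = w/dᵢ; with 1/f = 1/dₒ + 1/dᵢ this gives W = w·(dₒ − f)/f.
W = 12.03 mm × (13000 − 7.7) / 7.7 = 12.03 × 1687.3117 ≈ 20298.360 mm = 20.2984 m.

20.30 m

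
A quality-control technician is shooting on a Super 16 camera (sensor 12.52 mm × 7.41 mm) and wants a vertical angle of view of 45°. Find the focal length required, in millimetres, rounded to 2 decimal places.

8.94 mm

From α = 2·arctan(h/2f) we get f = h / (2·tan(α/2)).
With h = 7.41 mm and α/2 = 22.5°, tan(α/2) ≈ 0.41421, so f ≈ 7.41 / 0.82843 ≈ 8.9447 mm.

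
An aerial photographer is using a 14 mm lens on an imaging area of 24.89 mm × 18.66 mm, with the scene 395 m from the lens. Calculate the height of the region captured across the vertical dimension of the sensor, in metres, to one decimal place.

526.5 m

dₒ: 395 m = 395000 mm.
Similar triangles through the lens centre give W/dₒ = h/dᵢ; with 1/f = 1/dₒ + 1/dᵢ this gives W = h·(dₒ − f)/f.
W = 18.66 mm × (395000 − 14) / 14 = 18.66 × 28213.2857 ≈ 526459.911 mm = 526.46 m.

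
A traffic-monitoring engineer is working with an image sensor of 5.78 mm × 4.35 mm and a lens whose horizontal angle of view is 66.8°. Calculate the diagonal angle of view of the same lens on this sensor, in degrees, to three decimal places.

From the horizontal AOV: f = 5.78 / (2·tan(33.4°)) = 5.78 / 1.31876 ≈ 4.3829 mm.
Sensor diagonal = √(5.78² + 4.35²) = √52.3309 ≈ 7.2340 mm.
Diagonal AOV = 2·arctan(7.2340 / (2 × 4.3829)) = 2·arctan(0.82525) ≈ 79.0624°.

79.062°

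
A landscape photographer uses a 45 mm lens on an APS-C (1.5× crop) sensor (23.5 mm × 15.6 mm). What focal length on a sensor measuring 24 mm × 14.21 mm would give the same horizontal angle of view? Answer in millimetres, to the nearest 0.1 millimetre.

Equal angle of view means equal width/f ratio, so f₂ = f₁ · (width₂/width₁) = 45 × 24/23.5.
f₂ = 45 × 1.02128 ≈ 45.957 mm.

46.0 mm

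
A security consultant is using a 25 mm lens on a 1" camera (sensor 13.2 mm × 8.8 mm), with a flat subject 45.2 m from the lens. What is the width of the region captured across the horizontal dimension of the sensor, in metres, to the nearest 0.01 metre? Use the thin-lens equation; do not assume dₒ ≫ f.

dₒ: 45.2 m = 45200 mm.
Similar triangles through the lens centre give W/dₒ = w/dᵢ; with 1/f = 1/dₒ + 1/dᵢ this gives W = w·(dₒ − f)/f.
W = 13.2 mm × (45200 − 25) / 25 = 13.2 × 1807.0000 ≈ 23852.400 mm = 23.8524 m.

23.85 m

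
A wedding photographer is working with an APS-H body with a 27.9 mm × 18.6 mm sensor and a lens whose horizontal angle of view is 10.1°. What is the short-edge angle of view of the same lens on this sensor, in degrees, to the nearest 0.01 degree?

From the horizontal AOV: f = 27.9 / (2·tan(5.05°)) = 27.9 / 0.17674 ≈ 157.8624 mm.
Short-edge AOV = 2·arctan(18.6 / (2 × 157.8624)) = 2·arctan(0.05891) ≈ 6.7430°.

6.74°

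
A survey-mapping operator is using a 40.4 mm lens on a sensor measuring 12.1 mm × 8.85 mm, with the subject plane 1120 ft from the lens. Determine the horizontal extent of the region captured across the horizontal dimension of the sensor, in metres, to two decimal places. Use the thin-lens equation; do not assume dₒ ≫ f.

dₒ: 1120 ft × 304.8 mm/ft = 341375.99 mm.
Similar triangles through the lens centre give W/dₒ = w/dᵢ; with 1/f = 1/dₒ + 1/dᵢ this gives W = w·(dₒ − f)/f.
W = 12.1 mm × (341376 − 40.4) / 40.4 = 12.1 × 8448.9007 ≈ 102231.699 mm = 102.232 m.

102.23 m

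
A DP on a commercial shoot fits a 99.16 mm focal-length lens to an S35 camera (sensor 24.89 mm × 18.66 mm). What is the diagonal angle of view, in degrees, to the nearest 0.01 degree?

Sensor diagonal = √(24.89² + 18.66²) = √967.7077 ≈ 31.1080 mm.
Angle of view α = 2·arctan(d/2f) with d = 31.1080 mm and f = 99.16 mm.
d/2f = 0.15686; arctan(0.15686) ≈ 8.9146°, so α ≈ 17.8293°.

17.83°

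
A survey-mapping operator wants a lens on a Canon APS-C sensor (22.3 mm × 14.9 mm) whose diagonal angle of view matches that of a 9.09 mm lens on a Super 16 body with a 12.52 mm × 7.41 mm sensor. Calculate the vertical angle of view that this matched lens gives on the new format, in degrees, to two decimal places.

Sensor diagonal = √(12.52² + 7.41²) = √211.6585 ≈ 14.5485 mm.
Sensor diagonal = √(22.3² + 14.9²) = √719.3000 ≈ 26.8198 mm.
Equal diagonal AOV ⇒ f₂ = f₁ · 26.8198/14.5485 = 9.09 × 1.84347 ≈ 16.7572 mm.
Vertical AOV on the new format = 2·arctan(14.9 / (2 × 16.7572)) = 2·arctan(0.44459) ≈ 47.9385°.

47.94°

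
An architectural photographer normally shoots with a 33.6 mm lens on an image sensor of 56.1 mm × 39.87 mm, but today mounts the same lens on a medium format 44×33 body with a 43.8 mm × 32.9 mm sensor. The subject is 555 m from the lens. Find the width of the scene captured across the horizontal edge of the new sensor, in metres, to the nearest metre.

723 m

The focal length stays 33.6 mm; the relevant sensor dimension is now w = 43.8 mm. Object distance dₒ = 555 m = 555000 mm.
Thin-lens field width W = w·(dₒ − f)/f = 43.8 × (555000 − 33.6)/33.6 ≈ 723438.343 mm = 723.438 m.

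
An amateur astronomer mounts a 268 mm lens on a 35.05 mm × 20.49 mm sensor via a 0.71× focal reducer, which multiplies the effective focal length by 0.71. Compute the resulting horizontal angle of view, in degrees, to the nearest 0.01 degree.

Effective focal length f = 268 × 0.71 = 190.28 mm.
α = 2·arctan(35.05 / (2 × 190.28)) = 2·arctan(0.09210) ≈ 10.5243°.

10.52°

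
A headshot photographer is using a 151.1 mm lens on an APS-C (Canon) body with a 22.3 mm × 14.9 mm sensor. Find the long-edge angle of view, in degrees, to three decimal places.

8.441°

Angle of view α = 2·arctan(w/2f) with w = 22.3 mm and f = 151.1 mm.
w/2f = 0.07379; arctan(0.07379) ≈ 4.2203°, so α ≈ 8.4407°.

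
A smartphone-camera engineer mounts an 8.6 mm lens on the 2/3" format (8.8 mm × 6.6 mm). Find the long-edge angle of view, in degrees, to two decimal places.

54.19°

Angle of view α = 2·arctan(w/2f) with w = 8.8 mm and f = 8.6 mm.
w/2f = 0.51163; arctan(0.51163) ≈ 27.0956°, so α ≈ 54.1911°.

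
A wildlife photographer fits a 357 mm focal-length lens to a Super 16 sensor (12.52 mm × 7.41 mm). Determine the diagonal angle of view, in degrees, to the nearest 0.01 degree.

2.33°

Sensor diagonal = √(12.52² + 7.41²) = √211.6585 ≈ 14.5485 mm.
Angle of view α = 2·arctan(d/2f) with d = 14.5485 mm and f = 357 mm.
d/2f = 0.02038; arctan(0.02038) ≈ 1.1673°, so α ≈ 2.3346°.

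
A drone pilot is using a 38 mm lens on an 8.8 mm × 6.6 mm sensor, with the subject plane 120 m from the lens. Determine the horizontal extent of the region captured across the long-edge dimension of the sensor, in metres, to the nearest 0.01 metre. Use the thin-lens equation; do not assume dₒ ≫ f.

dₒ: 120 m = 120000 mm.
Similar triangles through the lens centre give W/dₒ = w/dᵢ; with 1/f = 1/dₒ + 1/dᵢ this gives W = w·(dₒ − f)/f.
W = 8.8 mm × (120000 − 38) / 38 = 8.8 × 3156.8947 ≈ 27780.674 mm = 27.7807 m.

27.78 m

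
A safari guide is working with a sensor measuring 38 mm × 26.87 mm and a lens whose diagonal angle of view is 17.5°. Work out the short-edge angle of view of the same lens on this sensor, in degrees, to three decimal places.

Sensor diagonal = √(38² + 26.87²) = √2165.9969 ≈ 46.5403 mm.
From the diagonal AOV: f = 46.5403 / (2·tan(8.75°)) = 46.5403 / 0.30783 ≈ 151.1885 mm.
Short-edge AOV = 2·arctan(26.87 / (2 × 151.1885)) = 2·arctan(0.08886) ≈ 10.1562°.

10.156°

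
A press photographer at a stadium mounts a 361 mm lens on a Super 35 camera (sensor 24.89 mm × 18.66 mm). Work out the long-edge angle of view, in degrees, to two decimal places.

3.95°

Angle of view α = 2·arctan(w/2f) with w = 24.89 mm and f = 361 mm.
w/2f = 0.03447; arctan(0.03447) ≈ 1.9744°, so α ≈ 3.9488°.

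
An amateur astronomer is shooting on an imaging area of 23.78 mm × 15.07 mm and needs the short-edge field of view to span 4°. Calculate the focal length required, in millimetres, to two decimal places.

From α = 2·arctan(h/2f) we get f = h / (2·tan(α/2)).
With h = 15.07 mm and α/2 = 2°, tan(α/2) ≈ 0.03492, so f ≈ 15.07 / 0.06984 ≈ 215.7742 mm.

215.77 mm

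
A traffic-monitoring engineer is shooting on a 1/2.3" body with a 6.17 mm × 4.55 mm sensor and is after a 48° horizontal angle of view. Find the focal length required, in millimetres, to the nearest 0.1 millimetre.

6.9 mm

From α = 2·arctan(w/2f) we get f = w / (2·tan(α/2)).
With w = 6.17 mm and α/2 = 24°, tan(α/2) ≈ 0.44523, so f ≈ 6.17 / 0.89046 ≈ 6.9290 mm.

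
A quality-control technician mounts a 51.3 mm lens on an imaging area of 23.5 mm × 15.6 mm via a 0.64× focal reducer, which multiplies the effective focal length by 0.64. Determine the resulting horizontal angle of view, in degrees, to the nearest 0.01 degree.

39.38°

Effective focal length f = 51.3 × 0.64 = 32.832 mm.
α = 2·arctan(23.5 / (2 × 32.832)) = 2·arctan(0.35788) ≈ 39.3828°.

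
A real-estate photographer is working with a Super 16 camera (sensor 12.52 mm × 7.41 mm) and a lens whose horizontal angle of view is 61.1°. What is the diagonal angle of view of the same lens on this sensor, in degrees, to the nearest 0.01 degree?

From the horizontal AOV: f = 12.52 / (2·tan(30.55°)) = 12.52 / 1.18044 ≈ 10.6062 mm.
Sensor diagonal = √(12.52² + 7.41²) = √211.6585 ≈ 14.5485 mm.
Diagonal AOV = 2·arctan(14.5485 / (2 × 10.6062)) = 2·arctan(0.68585) ≈ 68.8884°.

68.89°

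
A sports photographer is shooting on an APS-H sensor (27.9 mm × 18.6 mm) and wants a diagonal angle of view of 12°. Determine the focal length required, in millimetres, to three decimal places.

159.516 mm

Sensor diagonal = √(27.9² + 18.6²) = √1124.3700 ≈ 33.5316 mm.
From α = 2·arctan(d/2f) we get f = d / (2·tan(α/2)).
With d = 33.5316 mm and α/2 = 6°, tan(α/2) ≈ 0.10510, so f ≈ 33.5316 / 0.21021 ≈ 159.5161 mm.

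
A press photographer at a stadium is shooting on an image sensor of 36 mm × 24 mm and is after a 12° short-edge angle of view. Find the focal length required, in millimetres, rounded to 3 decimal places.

114.172 mm

From α = 2·arctan(h/2f) we get f = h / (2·tan(α/2)).
With h = 24 mm and α/2 = 6°, tan(α/2) ≈ 0.10510, so f ≈ 24 / 0.21021 ≈ 114.1724 mm.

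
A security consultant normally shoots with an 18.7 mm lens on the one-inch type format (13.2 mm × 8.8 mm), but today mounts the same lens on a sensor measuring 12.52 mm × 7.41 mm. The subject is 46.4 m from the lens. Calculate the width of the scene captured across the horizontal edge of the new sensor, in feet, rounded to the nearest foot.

The focal length stays 18.7 mm; the relevant sensor dimension is now w = 12.52 mm. Object distance dₒ = 46.4 m = 46400 mm.
Thin-lens field width W = w·(dₒ − f)/f = 12.52 × (46400 − 18.7)/18.7 ≈ 31053.148 mm = 31053.148/304.8 ft = 101.88 ft.

102 ft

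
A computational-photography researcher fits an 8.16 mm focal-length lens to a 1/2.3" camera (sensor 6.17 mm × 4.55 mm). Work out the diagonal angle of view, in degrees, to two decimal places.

50.32°

Sensor diagonal = √(6.17² + 4.55²) = √58.7714 ≈ 7.6663 mm.
Angle of view α = 2·arctan(d/2f) with d = 7.6663 mm and f = 8.16 mm.
d/2f = 0.46975; arctan(0.46975) ≈ 25.1616°, so α ≈ 50.3232°.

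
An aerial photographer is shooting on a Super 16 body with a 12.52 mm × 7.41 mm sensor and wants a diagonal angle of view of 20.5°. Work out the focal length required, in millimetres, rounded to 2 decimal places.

40.23 mm

Sensor diagonal = √(12.52² + 7.41²) = √211.6585 ≈ 14.5485 mm.
From α = 2·arctan(d/2f) we get f = d / (2·tan(α/2)).
With d = 14.5485 mm and α/2 = 10.25°, tan(α/2) ≈ 0.18083, so f ≈ 14.5485 / 0.36166 ≈ 40.2271 mm.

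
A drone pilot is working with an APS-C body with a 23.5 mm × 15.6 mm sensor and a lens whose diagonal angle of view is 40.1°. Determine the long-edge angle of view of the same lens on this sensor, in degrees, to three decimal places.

33.825°

Sensor diagonal = √(23.5² + 15.6²) = √795.6100 ≈ 28.2066 mm.
From the diagonal AOV: f = 28.2066 / (2·tan(20.05°)) = 28.2066 / 0.72992 ≈ 38.6435 mm.
Long-edge AOV = 2·arctan(23.5 / (2 × 38.6435)) = 2·arctan(0.30406) ≈ 33.8250°.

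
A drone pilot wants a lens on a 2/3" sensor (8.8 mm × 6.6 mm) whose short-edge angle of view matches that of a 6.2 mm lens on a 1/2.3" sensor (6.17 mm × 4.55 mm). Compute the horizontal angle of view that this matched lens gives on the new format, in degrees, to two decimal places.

Equal short-edge AOV ⇒ f₂ = f₁ · 6.6/4.55 = 6.2 × 1.45055 ≈ 8.9934 mm.
Horizontal AOV on the new format = 2·arctan(8.8 / (2 × 8.9934)) = 2·arctan(0.48925) ≈ 52.1401°.

52.14°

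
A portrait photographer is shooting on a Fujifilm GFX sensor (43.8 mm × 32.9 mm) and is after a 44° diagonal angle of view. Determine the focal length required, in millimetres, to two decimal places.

67.79 mm

Sensor diagonal = √(43.8² + 32.9²) = √3000.8500 ≈ 54.7800 mm.
From α = 2·arctan(d/2f) we get f = d / (2·tan(α/2)).
With d = 54.7800 mm and α/2 = 22°, tan(α/2) ≈ 0.40403, so f ≈ 54.7800 / 0.80805 ≈ 67.7926 mm.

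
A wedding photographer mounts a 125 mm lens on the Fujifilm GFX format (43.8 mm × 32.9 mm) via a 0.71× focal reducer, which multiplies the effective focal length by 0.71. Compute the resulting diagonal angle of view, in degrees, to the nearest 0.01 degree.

Effective focal length f = 125 × 0.71 = 88.75 mm.
Sensor diagonal = √(43.8² + 32.9²) = √3000.8500 ≈ 54.7800 mm.
α = 2·arctan(54.780 / (2 × 88.75)) = 2·arctan(0.30862) ≈ 34.3025°.

34.30°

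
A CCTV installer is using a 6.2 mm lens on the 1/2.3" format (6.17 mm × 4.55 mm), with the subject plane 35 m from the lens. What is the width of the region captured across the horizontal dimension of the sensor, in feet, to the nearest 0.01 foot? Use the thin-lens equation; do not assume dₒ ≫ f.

dₒ: 35 m = 35000 mm.
Similar triangles through the lens centre give W/dₒ = w/dᵢ; with 1/f = 1/dₒ + 1/dᵢ this gives W = w·(dₒ − f)/f.
W = 6.17 mm × (35000 − 6.2) / 6.2 = 6.17 × 5644.1613 ≈ 34824.475 mm = 34824.475/304.8 ft = 114.254 ft.

114.25 ft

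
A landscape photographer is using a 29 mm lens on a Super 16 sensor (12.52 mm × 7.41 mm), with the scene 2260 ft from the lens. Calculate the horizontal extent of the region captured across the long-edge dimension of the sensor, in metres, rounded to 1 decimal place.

dₒ: 2260 ft × 304.8 mm/ft = 688847.98 mm.
Similar triangles through the lens centre give W/dₒ = w/dᵢ; with 1/f = 1/dₒ + 1/dᵢ this gives W = w·(dₒ − f)/f.
W = 12.52 mm × (688848 − 29) / 29 = 12.52 × 23752.3786 ≈ 297379.779 mm = 297.38 m.

297.4 m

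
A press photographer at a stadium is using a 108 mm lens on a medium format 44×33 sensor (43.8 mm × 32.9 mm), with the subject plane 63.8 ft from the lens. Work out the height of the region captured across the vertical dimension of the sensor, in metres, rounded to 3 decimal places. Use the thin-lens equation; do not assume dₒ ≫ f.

dₒ: 63.8 ft × 304.8 mm/ft = 19446.24 mm.
Similar triangles through the lens centre give W/dₒ = h/dᵢ; with 1/f = 1/dₒ + 1/dᵢ this gives W = h·(dₒ − f)/f.
W = 32.9 mm × (19446.2 − 108) / 108 = 32.9 × 179.0578 ≈ 5891.001 mm = 5.891 m.

5.891 m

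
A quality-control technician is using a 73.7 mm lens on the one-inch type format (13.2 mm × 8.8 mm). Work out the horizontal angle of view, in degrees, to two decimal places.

Angle of view α = 2·arctan(w/2f) with w = 13.2 mm and f = 73.7 mm.
w/2f = 0.08955; arctan(0.08955) ≈ 5.1173°, so α ≈ 10.2346°.

10.23°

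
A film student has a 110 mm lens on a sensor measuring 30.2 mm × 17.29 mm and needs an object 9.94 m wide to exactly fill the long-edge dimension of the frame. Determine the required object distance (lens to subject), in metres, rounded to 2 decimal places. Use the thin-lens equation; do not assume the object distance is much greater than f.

36.32 m

W: 9.94 m = 9940 mm.
Magnification m = w/W = dᵢ/dₒ; combined with 1/f = 1/dₒ + 1/dᵢ this gives dₒ = f·(1 + W/w).
dₒ = 110 mm × (1 + 9940/30.2) = 110 × 330.1391 ≈ 36315.298 mm = 36.3153 m.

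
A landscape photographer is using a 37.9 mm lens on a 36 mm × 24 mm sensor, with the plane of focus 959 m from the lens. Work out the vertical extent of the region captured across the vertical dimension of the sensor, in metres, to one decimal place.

dₒ: 959 m = 959000 mm.
Similar triangles through the lens centre give W/dₒ = h/dᵢ; with 1/f = 1/dₒ + 1/dᵢ this gives W = h·(dₒ − f)/f.
W = 24 mm × (959000 − 37.9) / 37.9 = 24 × 25302.4301 ≈ 607258.322 mm = 607.258 m.

607.3 m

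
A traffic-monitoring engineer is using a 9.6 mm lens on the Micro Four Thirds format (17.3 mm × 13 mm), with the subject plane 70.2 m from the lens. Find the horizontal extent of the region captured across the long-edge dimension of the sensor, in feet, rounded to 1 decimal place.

dₒ: 70.2 m = 70200 mm.
Similar triangles through the lens centre give W/dₒ = w/dᵢ; with 1/f = 1/dₒ + 1/dᵢ this gives W = w·(dₒ − f)/f.
W = 17.3 mm × (70200 − 9.6) / 9.6 = 17.3 × 7311.5000 ≈ 126488.950 mm = 126488.950/304.8 ft = 414.99 ft.

415.0 ft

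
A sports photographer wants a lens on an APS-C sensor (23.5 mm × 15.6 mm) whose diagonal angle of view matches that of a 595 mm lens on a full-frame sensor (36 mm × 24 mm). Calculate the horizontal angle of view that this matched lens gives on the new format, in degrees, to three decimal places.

3.470°

Sensor diagonal = √(36² + 24²) = √1872.0000 ≈ 43.2666 mm.
Sensor diagonal = √(23.5² + 15.6²) = √795.6100 ≈ 28.2066 mm.
Equal diagonal AOV ⇒ f₂ = f₁ · 28.2066/43.2666 = 595 × 0.65192 ≈ 387.8950 mm.
Horizontal AOV on the new format = 2·arctan(23.5 / (2 × 387.8950)) = 2·arctan(0.03029) ≈ 3.4701°.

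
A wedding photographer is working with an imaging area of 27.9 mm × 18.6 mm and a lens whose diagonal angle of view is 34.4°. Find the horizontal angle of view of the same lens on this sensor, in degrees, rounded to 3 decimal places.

Sensor diagonal = √(27.9² + 18.6²) = √1124.3700 ≈ 33.5316 mm.
From the diagonal AOV: f = 33.5316 / (2·tan(17.2°)) = 33.5316 / 0.61910 ≈ 54.1616 mm.
Horizontal AOV = 2·arctan(27.9 / (2 × 54.1616)) = 2·arctan(0.25756) ≈ 28.8867°.

28.887°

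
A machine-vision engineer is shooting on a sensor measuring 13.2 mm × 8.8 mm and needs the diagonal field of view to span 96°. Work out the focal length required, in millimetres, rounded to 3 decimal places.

Sensor diagonal = √(13.2² + 8.8²) = √251.6800 ≈ 15.8644 mm.
From α = 2·arctan(d/2f) we get f = d / (2·tan(α/2)).
With d = 15.8644 mm and α/2 = 48°, tan(α/2) ≈ 1.11061, so f ≈ 15.8644 / 2.22123 ≈ 7.1422 mm.

7.142 mm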